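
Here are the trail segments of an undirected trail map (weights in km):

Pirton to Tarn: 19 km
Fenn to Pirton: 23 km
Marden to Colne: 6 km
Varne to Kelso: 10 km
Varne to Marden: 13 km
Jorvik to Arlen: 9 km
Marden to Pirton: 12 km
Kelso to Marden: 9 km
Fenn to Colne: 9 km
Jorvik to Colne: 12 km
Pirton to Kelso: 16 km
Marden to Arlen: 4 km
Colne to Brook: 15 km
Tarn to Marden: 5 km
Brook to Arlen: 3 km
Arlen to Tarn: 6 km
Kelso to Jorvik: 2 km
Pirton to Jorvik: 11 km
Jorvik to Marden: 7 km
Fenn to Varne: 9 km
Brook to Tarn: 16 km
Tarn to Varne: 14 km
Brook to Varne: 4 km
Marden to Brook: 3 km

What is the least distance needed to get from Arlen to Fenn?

Candidate routes:
Arlen → Marden → Colne → Fenn: 4+6+9 = 19
Arlen → Brook → Varne → Fenn: 3+4+9 = 16
The minimum is 16 km via Arlen → Brook → Varne → Fenn.

16 km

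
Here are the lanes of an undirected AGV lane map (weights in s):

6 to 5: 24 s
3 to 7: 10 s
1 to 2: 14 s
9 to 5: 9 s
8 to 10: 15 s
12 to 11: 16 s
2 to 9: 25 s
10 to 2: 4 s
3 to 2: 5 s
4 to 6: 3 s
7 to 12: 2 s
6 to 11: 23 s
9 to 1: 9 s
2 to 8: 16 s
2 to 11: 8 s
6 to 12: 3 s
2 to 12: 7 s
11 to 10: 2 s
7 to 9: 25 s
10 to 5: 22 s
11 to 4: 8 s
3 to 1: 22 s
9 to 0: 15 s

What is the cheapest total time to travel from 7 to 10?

Running Dijkstra from 7:
7: 0
12: 2  (via 7)
6: 5  (via 12)
4: 8  (via 6)
2: 9  (via 12)
3: 10  (via 7)
10: 13  (via 2)
Shortest route: 7–12–2–10 = 13 s.

13 s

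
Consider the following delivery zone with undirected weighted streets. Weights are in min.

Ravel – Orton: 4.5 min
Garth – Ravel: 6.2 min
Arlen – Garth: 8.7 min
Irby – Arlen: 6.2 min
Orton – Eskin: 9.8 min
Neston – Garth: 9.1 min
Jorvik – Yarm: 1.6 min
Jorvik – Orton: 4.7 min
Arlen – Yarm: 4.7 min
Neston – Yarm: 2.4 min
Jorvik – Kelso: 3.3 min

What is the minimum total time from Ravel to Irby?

21.1 min

Settle nodes by increasing distance from Ravel:
Ravel: 0
Orton: 4.5  (via Ravel)
Garth: 6.2  (via Ravel)
Jorvik: 9.2  (via Orton)
Yarm: 10.8  (via Jorvik)
Kelso: 12.5  (via Jorvik)
Neston: 13.2  (via Yarm)
Eskin: 14.3  (via Orton)
Arlen: 14.9  (via Garth)
Irby: 21.1  (via Arlen)
Shortest route: Ravel–Garth–Arlen–Irby = 21.1 min.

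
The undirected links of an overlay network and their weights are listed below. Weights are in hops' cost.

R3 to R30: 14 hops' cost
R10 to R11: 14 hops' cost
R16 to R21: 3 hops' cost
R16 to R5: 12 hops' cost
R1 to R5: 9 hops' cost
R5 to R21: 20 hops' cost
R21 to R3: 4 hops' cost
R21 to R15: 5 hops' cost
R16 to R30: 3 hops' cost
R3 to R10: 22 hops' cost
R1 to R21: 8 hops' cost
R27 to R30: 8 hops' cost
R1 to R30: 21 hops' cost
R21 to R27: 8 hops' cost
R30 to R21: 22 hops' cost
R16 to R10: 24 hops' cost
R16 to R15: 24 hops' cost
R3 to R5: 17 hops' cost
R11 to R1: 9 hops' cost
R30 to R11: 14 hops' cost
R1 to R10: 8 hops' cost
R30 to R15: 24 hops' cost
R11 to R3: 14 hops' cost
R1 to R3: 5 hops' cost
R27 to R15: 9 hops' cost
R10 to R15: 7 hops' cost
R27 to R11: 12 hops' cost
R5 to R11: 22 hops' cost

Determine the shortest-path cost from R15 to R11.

Shortest distances from R15:
R15: 0
R21: 5  (via R15)
R10: 7  (via R15)
R16: 8  (via R21)
R27: 9  (via R15)
R3: 9  (via R21)
R30: 11  (via R16)
R1: 13  (via R21)
R5: 20  (via R16)
R11: 21  (via R10)
Shortest route: R15 → R10 → R11 = 21 hops' cost.

21 hops' cost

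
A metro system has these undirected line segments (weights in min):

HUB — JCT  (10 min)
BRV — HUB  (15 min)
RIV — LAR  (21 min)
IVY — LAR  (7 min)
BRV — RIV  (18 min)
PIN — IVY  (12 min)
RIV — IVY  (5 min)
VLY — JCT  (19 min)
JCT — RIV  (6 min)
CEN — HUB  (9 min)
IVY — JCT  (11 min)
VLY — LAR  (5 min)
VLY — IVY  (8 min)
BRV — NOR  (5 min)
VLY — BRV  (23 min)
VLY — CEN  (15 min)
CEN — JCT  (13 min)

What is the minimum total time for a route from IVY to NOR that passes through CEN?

Best IVY to CEN: IVY → VLY → CEN costing 23
Best CEN to NOR: CEN → HUB → BRV → NOR costing 29
Total via CEN: 23 + 29 = 52 min.

52 min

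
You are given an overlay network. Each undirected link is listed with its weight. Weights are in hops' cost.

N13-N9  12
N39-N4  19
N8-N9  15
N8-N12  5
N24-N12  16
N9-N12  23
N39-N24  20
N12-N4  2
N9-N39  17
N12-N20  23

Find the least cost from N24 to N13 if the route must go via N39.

Best N24 to N39: N24–N39 costing 20
Best N39 to N13: N39–N9–N13 costing 29
Total via N39: 20 + 29 = 49 hops' cost.

49 hops' cost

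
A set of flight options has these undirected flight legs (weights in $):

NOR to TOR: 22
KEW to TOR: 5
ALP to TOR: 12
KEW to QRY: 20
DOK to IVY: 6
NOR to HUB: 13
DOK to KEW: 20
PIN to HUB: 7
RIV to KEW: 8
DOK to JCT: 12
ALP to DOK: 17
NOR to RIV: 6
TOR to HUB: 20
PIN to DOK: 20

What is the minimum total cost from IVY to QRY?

Settle nodes by increasing distance from IVY:
IVY: 0
DOK: 6  (via IVY)
JCT: 18  (via DOK)
ALP: 23  (via DOK)
KEW: 26  (via DOK)
PIN: 26  (via DOK)
TOR: 31  (via KEW)
HUB: 33  (via PIN)
RIV: 34  (via KEW)
NOR: 40  (via RIV)
QRY: 46  (via KEW)
Shortest route: IVY–DOK–KEW–QRY = $46.

$46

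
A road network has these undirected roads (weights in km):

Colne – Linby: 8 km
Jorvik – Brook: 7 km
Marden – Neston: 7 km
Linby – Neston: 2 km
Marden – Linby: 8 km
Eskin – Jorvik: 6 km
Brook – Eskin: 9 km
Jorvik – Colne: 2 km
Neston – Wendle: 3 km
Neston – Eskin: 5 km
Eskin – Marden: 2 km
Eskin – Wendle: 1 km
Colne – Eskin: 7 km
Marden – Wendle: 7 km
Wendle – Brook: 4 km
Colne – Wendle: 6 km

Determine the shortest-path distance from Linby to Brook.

9 km

Enumerating some paths:
Linby - Neston - Wendle - Brook: 2+3+4 = 9
Linby - Neston - Eskin - Wendle - Brook: 2+5+1+4 = 12
The minimum is 9 km via Linby - Neston - Wendle - Brook.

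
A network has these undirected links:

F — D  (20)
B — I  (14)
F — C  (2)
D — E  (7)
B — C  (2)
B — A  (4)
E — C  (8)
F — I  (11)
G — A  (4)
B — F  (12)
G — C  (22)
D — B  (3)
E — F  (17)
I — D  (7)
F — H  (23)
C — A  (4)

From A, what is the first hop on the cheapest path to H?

C

Candidate routes:
A - C - F - H: 4+2+23 = 29
A - B - F - H: 4+12+23 = 39
A - B - C - F - H: 4+2+2+23 = 31
The minimum is 29 via A - C - F - H.
So from A the first move is to C.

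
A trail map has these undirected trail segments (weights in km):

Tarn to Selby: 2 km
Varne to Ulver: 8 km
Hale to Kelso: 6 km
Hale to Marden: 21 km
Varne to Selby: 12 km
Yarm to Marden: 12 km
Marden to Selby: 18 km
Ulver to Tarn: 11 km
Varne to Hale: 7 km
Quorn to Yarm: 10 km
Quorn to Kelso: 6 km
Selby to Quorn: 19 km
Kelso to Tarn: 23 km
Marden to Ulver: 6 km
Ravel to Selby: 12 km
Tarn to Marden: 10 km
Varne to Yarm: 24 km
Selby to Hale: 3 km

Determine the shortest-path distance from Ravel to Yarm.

36 km

Running Dijkstra from Ravel:
Ravel: 0
Selby: 12  (via Ravel)
Tarn: 14  (via Selby)
Hale: 15  (via Selby)
Kelso: 21  (via Hale)
Varne: 22  (via Hale)
Marden: 24  (via Tarn)
Ulver: 25  (via Tarn)
Quorn: 27  (via Kelso)
Yarm: 36  (via Marden)
Shortest route: Ravel → Selby → Tarn → Marden → Yarm = 36 km.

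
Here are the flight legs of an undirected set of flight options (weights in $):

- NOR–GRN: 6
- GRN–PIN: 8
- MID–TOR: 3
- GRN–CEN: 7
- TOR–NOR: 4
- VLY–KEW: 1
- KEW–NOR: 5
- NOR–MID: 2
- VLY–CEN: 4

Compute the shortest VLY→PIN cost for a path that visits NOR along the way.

Best VLY to NOR: VLY → KEW → NOR costing 6
Best NOR to PIN: NOR → GRN → PIN costing 14
Total via NOR: 6 + 14 = $20.

$20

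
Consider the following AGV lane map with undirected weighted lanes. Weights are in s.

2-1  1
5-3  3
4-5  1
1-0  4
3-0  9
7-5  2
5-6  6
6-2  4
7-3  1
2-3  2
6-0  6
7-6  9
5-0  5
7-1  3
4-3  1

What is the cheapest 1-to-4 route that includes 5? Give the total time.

6 s

Shortest 1→5: 1–7–5 = 5
Best 5 to 4: 5–4 costing 1
Total via 5: 5 + 1 = 6 s.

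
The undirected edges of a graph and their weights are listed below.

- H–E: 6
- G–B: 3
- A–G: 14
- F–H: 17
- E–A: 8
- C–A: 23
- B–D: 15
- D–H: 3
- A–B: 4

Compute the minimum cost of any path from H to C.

Enumerating some paths:
H - D - B - A - C: 3+15+4+23 = 45
H - E - A - C: 6+8+23 = 37
H - D - B - G - A - C: 3+15+3+14+23 = 58
Cheapest is H - E - A - C at 37.

37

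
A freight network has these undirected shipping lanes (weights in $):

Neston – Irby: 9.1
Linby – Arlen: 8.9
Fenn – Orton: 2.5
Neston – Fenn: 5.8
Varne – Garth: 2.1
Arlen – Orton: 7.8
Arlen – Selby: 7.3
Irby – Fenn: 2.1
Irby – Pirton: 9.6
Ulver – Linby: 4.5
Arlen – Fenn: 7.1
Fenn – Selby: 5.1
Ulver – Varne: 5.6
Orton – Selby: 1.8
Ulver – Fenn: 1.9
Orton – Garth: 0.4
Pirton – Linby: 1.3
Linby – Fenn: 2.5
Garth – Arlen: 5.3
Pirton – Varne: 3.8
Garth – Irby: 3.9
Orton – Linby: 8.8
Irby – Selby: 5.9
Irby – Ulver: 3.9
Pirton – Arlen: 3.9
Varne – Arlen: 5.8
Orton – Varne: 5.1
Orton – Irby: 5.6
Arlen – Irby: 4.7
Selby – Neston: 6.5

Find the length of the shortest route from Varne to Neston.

Enumerating some paths:
Varne - Garth - Orton - Selby - Neston: 2.1+0.4+1.8+6.5 = 10.8
Varne - Orton - Fenn - Neston: 5.1+2.5+5.8 = 13.4
Varne - Pirton - Linby - Fenn - Neston: 3.8+1.3+2.5+5.8 = 13.4
Varne - Ulver - Fenn - Neston: 5.6+1.9+5.8 = 13.3
Cheapest is Varne - Garth - Orton - Selby - Neston at $10.8.

$10.8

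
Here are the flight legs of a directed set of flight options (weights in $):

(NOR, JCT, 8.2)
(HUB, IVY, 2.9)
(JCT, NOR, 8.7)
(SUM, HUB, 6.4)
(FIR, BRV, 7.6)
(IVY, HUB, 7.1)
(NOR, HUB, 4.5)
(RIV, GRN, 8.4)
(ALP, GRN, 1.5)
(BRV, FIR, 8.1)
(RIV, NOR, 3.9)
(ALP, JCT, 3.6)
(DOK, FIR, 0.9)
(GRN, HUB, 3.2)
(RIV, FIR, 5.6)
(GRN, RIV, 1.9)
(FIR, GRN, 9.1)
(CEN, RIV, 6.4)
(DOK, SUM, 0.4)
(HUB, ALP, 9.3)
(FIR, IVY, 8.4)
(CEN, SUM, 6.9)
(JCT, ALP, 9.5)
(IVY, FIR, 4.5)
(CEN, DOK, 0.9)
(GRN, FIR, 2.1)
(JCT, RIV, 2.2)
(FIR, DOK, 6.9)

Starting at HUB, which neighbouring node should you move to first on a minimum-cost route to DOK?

IVY

Candidate routes:
HUB–ALP–GRN–FIR–DOK: 9.3+1.5+2.1+6.9 = 19.8
HUB–IVY–FIR–DOK: 2.9+4.5+6.9 = 14.3
The minimum is $14.3 via HUB–IVY–FIR–DOK.
So from HUB the first move is to IVY.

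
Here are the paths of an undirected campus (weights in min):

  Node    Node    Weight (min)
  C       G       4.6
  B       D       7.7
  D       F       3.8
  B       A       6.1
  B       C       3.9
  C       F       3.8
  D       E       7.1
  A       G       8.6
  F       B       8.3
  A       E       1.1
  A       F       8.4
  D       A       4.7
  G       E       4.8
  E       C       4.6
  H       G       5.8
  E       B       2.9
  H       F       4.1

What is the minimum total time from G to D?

10.6 min

Compare a few routes:
G → E → D: 4.8+7.1 = 11.9
G → A → D: 8.6+4.7 = 13.3
G → E → A → D: 4.8+1.1+4.7 = 10.6
G → C → F → D: 4.6+3.8+3.8 = 12.2
Cheapest is G → E → A → D at 10.6 min.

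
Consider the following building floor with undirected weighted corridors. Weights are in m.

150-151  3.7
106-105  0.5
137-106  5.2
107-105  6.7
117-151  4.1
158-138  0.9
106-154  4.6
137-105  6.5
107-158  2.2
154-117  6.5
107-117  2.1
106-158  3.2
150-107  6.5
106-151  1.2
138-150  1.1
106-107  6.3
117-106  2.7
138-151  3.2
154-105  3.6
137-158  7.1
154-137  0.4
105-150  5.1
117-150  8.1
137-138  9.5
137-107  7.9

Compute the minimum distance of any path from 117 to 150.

Running Dijkstra from 117:
117: 0
107: 2.1  (via 117)
106: 2.7  (via 117)
105: 3.2  (via 106)
151: 3.9  (via 106)
158: 4.3  (via 107)
138: 5.2  (via 158)
150: 6.3  (via 138)
Shortest route: 117 → 107 → 158 → 138 → 150 = 6.3 m.

6.3 m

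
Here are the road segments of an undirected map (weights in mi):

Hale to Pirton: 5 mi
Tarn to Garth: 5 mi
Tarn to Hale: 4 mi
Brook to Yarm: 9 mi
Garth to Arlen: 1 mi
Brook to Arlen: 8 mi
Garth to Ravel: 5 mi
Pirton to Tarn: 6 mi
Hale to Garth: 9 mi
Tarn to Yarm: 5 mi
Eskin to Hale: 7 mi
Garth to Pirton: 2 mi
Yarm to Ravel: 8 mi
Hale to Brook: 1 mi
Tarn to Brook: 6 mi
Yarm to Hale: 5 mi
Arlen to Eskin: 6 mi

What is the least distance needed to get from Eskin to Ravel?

12 mi

Shortest distances from Eskin:
Eskin: 0
Arlen: 6  (via Eskin)
Hale: 7  (via Eskin)
Garth: 7  (via Arlen)
Brook: 8  (via Hale)
Pirton: 9  (via Garth)
Tarn: 11  (via Hale)
Ravel: 12  (via Garth)
Shortest route: Eskin → Arlen → Garth → Ravel = 12 mi.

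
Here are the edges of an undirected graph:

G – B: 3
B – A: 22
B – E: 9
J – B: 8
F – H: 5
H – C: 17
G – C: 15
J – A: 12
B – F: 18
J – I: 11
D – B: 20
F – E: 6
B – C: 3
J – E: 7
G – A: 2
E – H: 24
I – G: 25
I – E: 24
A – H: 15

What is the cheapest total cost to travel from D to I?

39

Compare a few routes:
D - B - J - I: 20+8+11 = 39
D - B - E - J - I: 20+9+7+11 = 47
Cheapest is D - B - J - I at 39.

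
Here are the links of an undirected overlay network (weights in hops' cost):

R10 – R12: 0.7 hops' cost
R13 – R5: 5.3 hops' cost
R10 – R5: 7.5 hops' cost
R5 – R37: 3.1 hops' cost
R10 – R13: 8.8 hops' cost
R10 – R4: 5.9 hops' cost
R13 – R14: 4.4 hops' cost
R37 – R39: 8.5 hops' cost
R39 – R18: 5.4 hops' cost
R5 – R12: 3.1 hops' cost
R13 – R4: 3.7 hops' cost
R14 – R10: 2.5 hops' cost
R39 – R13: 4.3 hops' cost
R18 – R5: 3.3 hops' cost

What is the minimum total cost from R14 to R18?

9.6 hops' cost

Shortest distances from R14:
R14: 0
R10: 2.5  (via R14)
R12: 3.2  (via R10)
R13: 4.4  (via R14)
R5: 6.3  (via R12)
R4: 8.1  (via R13)
R39: 8.7  (via R13)
R37: 9.4  (via R5)
R18: 9.6  (via R5)
Shortest route: R14 → R10 → R12 → R5 → R18 = 9.6 hops' cost.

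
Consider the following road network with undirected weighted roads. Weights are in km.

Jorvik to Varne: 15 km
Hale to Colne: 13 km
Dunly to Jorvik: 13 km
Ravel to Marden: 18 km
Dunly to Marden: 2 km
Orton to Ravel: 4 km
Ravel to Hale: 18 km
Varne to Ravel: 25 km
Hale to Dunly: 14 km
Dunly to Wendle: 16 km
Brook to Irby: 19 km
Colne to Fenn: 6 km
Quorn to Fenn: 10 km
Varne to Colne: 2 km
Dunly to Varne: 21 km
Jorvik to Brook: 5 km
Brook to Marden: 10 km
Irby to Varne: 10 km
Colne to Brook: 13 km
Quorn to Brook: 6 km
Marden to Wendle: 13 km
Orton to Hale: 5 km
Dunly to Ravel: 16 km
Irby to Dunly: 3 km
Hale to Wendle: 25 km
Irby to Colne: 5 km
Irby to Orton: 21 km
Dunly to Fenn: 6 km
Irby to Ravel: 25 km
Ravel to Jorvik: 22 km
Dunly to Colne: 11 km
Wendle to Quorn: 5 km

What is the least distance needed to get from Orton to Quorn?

Enumerating some paths:
Orton - Hale - Dunly - Fenn - Quorn: 5+14+6+10 = 35
Orton - Hale - Colne - Fenn - Quorn: 5+13+6+10 = 34
Orton - Hale - Wendle - Quorn: 5+25+5 = 35
Cheapest is Orton - Hale - Colne - Fenn - Quorn at 34 km.

34 km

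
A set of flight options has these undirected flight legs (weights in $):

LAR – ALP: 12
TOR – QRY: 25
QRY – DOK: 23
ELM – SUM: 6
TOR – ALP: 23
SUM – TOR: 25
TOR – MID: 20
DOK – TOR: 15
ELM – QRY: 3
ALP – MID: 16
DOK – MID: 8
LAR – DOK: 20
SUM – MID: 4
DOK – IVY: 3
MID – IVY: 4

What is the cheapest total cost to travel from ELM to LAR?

Enumerating some paths:
ELM → SUM → MID → ALP → LAR: 6+4+16+12 = 38
ELM → SUM → MID → IVY → DOK → LAR: 6+4+4+3+20 = 37
The minimum is $37 via ELM → SUM → MID → IVY → DOK → LAR.

$37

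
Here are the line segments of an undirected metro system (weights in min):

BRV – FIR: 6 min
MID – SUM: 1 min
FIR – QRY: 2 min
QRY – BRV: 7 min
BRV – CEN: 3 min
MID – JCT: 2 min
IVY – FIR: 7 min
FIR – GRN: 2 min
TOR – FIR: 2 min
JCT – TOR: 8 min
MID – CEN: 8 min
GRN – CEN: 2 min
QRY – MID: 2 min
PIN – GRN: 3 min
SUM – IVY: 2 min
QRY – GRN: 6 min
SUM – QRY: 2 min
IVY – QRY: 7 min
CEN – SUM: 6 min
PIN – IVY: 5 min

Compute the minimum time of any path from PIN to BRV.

Shortest distances from PIN:
PIN: 0
GRN: 3  (via PIN)
IVY: 5  (via PIN)
FIR: 5  (via GRN)
CEN: 5  (via GRN)
TOR: 7  (via FIR)
SUM: 7  (via IVY)
QRY: 7  (via FIR)
MID: 8  (via SUM)
BRV: 8  (via CEN)
Shortest route: PIN–GRN–CEN–BRV = 8 min.

8 min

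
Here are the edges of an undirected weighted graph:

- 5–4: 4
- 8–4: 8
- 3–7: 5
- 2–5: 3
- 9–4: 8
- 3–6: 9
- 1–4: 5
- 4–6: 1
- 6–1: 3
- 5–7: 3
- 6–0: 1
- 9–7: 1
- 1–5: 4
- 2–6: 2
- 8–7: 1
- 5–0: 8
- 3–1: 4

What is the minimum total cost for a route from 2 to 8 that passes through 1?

13

Best 2 to 1: 2 → 6 → 1 costing 5
Shortest 1→8: 1 → 5 → 7 → 8 = 8
Total via 1: 5 + 8 = 13.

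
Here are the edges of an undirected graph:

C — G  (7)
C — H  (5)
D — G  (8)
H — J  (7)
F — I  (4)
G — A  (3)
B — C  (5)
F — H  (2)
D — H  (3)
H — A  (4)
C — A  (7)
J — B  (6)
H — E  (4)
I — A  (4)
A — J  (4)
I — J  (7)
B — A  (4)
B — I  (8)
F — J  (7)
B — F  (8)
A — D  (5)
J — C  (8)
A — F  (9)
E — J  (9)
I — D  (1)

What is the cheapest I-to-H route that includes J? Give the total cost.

14

Shortest I→J: I → J = 7
Best J to H: J → H costing 7
Total via J: 7 + 7 = 14.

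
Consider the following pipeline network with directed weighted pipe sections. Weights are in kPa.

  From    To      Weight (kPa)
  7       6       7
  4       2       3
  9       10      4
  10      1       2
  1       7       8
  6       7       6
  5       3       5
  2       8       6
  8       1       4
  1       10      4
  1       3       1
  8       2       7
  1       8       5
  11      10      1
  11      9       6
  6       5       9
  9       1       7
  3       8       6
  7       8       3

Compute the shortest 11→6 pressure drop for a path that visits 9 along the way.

27 kPa

Best 11 to 9: 11–9 costing 6
Best 9 to 6: 9–10–1–7–6 costing 21
Total via 9: 6 + 21 = 27 kPa.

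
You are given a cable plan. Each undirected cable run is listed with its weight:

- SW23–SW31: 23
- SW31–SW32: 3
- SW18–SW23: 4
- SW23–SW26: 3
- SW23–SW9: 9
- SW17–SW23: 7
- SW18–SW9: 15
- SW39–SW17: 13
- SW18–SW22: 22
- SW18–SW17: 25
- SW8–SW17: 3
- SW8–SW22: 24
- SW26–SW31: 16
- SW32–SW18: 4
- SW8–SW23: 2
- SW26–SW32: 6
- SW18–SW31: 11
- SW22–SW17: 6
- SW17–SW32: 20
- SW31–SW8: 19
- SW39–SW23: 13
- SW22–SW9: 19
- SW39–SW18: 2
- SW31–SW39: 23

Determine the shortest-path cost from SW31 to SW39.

9

Running Dijkstra from SW31:
SW31: 0
SW32: 3  (via SW31)
SW18: 7  (via SW32)
SW39: 9  (via SW18)
Shortest route: SW31 → SW32 → SW18 → SW39 = 9.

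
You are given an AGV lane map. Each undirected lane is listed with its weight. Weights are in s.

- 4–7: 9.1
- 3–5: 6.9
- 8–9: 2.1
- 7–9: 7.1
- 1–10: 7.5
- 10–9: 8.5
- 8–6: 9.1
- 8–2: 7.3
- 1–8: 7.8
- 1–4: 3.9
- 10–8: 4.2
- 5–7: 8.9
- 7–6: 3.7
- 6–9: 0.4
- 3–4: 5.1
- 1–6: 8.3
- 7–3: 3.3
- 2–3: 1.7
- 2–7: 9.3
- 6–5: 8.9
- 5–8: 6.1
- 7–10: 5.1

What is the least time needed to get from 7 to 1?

12 s

Shortest distances from 7:
7: 0
3: 3.3  (via 7)
6: 3.7  (via 7)
9: 4.1  (via 6)
2: 5  (via 3)
10: 5.1  (via 7)
8: 6.2  (via 9)
4: 8.4  (via 3)
5: 8.9  (via 7)
1: 12  (via 6)
Shortest route: 7 → 6 → 1 = 12 s.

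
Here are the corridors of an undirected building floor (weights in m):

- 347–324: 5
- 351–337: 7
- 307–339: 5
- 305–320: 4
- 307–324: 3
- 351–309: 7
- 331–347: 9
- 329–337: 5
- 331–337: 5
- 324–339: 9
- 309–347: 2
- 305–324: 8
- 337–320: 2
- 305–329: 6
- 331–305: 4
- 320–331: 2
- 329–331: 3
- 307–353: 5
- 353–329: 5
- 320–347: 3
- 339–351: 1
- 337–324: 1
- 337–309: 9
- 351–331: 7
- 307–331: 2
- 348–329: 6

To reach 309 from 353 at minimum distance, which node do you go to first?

307

Compare a few routes:
353 → 329 → 331 → 320 → 347 → 309: 5+3+2+3+2 = 15
353 → 307 → 324 → 347 → 309: 5+3+5+2 = 15
353 → 307 → 331 → 320 → 347 → 309: 5+2+2+3+2 = 14
The minimum is 14 m via 353 → 307 → 331 → 320 → 347 → 309.
So from 353 the first move is to 307.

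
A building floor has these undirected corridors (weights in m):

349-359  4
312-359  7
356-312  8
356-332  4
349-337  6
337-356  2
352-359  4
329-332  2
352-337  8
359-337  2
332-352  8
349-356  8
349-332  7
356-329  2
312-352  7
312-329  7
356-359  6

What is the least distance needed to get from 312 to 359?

7 m

Settle nodes by increasing distance from 312:
312: 0
359: 7  (via 312)
Shortest route: 312 → 359 = 7 m.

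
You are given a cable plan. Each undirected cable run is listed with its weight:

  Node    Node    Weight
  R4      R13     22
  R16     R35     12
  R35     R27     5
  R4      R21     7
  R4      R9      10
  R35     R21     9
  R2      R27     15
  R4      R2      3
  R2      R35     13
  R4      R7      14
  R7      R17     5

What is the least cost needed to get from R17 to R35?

35

Shortest distances from R17:
R17: 0
R7: 5  (via R17)
R4: 19  (via R7)
R2: 22  (via R4)
R21: 26  (via R4)
R9: 29  (via R4)
R35: 35  (via R2)
Shortest route: R17 → R7 → R4 → R2 → R35 = 35.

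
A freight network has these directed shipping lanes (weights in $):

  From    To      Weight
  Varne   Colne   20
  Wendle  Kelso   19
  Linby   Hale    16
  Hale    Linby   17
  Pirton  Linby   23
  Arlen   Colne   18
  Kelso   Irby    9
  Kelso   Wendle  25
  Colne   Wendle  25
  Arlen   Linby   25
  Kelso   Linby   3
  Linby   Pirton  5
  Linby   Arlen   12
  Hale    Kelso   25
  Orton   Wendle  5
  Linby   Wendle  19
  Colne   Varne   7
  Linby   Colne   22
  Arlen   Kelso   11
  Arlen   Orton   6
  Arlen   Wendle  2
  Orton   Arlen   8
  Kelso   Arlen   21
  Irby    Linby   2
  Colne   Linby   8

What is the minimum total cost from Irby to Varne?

$31

Running Dijkstra from Irby:
Irby: 0
Linby: 2  (via Irby)
Pirton: 7  (via Linby)
Arlen: 14  (via Linby)
Wendle: 16  (via Arlen)
Hale: 18  (via Linby)
Orton: 20  (via Arlen)
Colne: 24  (via Linby)
Kelso: 25  (via Arlen)
Varne: 31  (via Colne)
Shortest route: Irby → Linby → Colne → Varne = $31.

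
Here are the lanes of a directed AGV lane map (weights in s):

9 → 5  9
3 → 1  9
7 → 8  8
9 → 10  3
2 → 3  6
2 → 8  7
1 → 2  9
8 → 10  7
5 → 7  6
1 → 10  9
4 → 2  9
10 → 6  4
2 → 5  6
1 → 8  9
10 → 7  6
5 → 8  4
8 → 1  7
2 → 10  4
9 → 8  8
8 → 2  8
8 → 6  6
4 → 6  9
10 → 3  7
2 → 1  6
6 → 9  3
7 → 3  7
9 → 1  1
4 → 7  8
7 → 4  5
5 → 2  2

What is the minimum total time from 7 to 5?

20 s

Shortest distances from 7:
7: 0
4: 5  (via 7)
3: 7  (via 7)
8: 8  (via 7)
2: 14  (via 4)
6: 14  (via 4)
1: 15  (via 8)
10: 15  (via 8)
9: 17  (via 6)
5: 20  (via 2)
Shortest route: 7–4–2–5 = 20 s.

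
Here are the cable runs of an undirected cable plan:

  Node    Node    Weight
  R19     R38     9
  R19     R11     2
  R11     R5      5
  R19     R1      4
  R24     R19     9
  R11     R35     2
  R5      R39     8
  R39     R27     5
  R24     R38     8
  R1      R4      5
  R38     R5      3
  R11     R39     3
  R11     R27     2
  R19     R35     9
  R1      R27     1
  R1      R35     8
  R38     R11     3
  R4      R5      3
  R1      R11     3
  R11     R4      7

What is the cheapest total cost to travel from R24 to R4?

14

Enumerating some paths:
R24 → R38 → R11 → R4: 8+3+7 = 18
R24 → R38 → R5 → R4: 8+3+3 = 14
The minimum is 14 via R24 → R38 → R5 → R4.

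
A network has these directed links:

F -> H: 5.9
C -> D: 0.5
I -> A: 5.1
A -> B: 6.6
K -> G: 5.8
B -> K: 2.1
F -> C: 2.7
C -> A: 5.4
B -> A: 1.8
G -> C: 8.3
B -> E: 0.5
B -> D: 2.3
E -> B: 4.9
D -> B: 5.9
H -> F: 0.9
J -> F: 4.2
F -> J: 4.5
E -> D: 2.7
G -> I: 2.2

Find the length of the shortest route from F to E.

Candidate routes:
F → C → A → B → E: 2.7+5.4+6.6+0.5 = 15.2
F → C → D → B → E: 2.7+0.5+5.9+0.5 = 9.6
Cheapest is F → C → D → B → E at 9.6.

9.6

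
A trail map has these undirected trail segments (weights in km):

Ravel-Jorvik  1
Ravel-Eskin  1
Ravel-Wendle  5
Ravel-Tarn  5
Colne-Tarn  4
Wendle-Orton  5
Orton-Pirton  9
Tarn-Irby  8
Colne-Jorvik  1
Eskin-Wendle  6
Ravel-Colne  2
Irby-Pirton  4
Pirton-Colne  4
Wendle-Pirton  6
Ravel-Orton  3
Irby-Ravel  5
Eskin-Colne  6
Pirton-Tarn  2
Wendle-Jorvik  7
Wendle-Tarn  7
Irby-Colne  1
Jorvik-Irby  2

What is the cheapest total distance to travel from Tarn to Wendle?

7 km

Compare a few routes:
Tarn–Ravel–Wendle: 5+5 = 10
Tarn–Pirton–Wendle: 2+6 = 8
Tarn–Colne–Ravel–Wendle: 4+2+5 = 11
Tarn–Wendle: 7 = 7
The minimum is 7 km via Tarn–Wendle.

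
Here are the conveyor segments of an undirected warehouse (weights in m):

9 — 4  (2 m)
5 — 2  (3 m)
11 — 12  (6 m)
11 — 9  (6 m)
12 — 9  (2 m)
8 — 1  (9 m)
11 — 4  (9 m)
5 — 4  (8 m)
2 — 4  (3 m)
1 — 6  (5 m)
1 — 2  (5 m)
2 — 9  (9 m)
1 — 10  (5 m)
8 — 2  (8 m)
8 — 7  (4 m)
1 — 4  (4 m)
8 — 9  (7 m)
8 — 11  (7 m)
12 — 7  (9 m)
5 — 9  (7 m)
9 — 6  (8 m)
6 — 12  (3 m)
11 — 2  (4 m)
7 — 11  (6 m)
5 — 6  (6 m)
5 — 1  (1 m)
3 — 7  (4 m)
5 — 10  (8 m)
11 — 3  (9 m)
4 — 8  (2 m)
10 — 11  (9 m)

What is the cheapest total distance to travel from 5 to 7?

Settle nodes by increasing distance from 5:
5: 0
1: 1  (via 5)
2: 3  (via 5)
4: 5  (via 1)
6: 6  (via 5)
10: 6  (via 1)
8: 7  (via 4)
9: 7  (via 5)
11: 7  (via 2)
12: 9  (via 6)
7: 11  (via 8)
Shortest route: 5 → 1 → 4 → 8 → 7 = 11 m.

11 m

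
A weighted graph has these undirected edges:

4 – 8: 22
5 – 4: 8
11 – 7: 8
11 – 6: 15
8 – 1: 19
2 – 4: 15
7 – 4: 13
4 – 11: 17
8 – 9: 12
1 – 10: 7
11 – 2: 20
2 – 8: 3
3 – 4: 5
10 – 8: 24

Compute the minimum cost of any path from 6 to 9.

50

Shortest distances from 6:
6: 0
11: 15  (via 6)
7: 23  (via 11)
4: 32  (via 11)
2: 35  (via 11)
3: 37  (via 4)
8: 38  (via 2)
5: 40  (via 4)
9: 50  (via 8)
Shortest route: 6 → 11 → 2 → 8 → 9 = 50.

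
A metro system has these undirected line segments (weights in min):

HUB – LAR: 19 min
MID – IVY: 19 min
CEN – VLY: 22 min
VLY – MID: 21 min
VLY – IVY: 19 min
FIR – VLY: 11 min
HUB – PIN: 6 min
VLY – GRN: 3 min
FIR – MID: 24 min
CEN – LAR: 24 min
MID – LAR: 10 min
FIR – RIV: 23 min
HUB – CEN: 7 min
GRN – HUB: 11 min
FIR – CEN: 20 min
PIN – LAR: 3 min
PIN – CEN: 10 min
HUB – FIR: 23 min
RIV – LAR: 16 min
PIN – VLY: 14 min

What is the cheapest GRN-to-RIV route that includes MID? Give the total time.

50 min

Shortest GRN→MID: GRN–VLY–MID = 24
Best MID to RIV: MID–LAR–RIV costing 26
Total via MID: 24 + 26 = 50 min.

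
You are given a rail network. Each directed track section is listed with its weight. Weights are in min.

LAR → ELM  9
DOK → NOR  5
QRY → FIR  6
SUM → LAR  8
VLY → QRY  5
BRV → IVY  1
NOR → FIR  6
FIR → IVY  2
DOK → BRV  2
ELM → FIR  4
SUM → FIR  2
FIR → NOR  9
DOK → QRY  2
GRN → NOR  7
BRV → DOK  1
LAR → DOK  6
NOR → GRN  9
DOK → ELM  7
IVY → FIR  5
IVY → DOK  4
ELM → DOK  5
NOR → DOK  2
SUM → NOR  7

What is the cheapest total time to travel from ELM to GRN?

19 min

Settle nodes by increasing distance from ELM:
ELM: 0
FIR: 4  (via ELM)
DOK: 5  (via ELM)
IVY: 6  (via FIR)
BRV: 7  (via DOK)
QRY: 7  (via DOK)
NOR: 10  (via DOK)
GRN: 19  (via NOR)
Shortest route: ELM → DOK → NOR → GRN = 19 min.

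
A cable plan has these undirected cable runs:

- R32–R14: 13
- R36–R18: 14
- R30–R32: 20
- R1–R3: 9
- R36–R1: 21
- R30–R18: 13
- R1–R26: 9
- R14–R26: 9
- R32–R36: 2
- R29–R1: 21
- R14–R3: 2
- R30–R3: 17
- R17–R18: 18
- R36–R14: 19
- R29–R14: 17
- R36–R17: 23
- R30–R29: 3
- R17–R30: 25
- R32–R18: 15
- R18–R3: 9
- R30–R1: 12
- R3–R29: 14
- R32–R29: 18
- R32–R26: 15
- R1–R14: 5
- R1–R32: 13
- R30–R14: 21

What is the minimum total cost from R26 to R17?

38

Compare a few routes:
R26 → R14 → R3 → R18 → R17: 9+2+9+18 = 38
R26 → R1 → R14 → R3 → R18 → R17: 9+5+2+9+18 = 43
R26 → R32 → R36 → R17: 15+2+23 = 40
Cheapest is R26 → R14 → R3 → R18 → R17 at 38.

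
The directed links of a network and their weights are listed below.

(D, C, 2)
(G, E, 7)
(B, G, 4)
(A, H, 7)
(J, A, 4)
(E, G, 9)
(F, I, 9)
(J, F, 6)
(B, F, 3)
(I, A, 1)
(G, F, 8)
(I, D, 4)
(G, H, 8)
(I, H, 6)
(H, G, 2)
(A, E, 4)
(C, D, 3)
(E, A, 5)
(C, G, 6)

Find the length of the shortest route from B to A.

Candidate routes:
B → G → E → A: 4+7+5 = 16
B → G → F → I → A: 4+8+9+1 = 22
B → F → I → A: 3+9+1 = 13
The minimum is 13 via B → F → I → A.

13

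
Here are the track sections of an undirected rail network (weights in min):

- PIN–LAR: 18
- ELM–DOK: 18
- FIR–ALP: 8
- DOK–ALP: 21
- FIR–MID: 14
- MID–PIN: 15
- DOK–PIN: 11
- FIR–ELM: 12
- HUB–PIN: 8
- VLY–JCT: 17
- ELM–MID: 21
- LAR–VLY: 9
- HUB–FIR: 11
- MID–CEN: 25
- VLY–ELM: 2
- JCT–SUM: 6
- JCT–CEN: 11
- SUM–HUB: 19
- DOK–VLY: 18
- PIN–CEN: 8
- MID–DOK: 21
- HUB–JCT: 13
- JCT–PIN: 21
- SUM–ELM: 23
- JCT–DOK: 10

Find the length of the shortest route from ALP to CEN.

35 min

Shortest distances from ALP:
ALP: 0
FIR: 8  (via ALP)
HUB: 19  (via FIR)
ELM: 20  (via FIR)
DOK: 21  (via ALP)
MID: 22  (via FIR)
VLY: 22  (via ELM)
PIN: 27  (via HUB)
JCT: 31  (via DOK)
LAR: 31  (via VLY)
CEN: 35  (via PIN)
Shortest route: ALP → FIR → HUB → PIN → CEN = 35 min.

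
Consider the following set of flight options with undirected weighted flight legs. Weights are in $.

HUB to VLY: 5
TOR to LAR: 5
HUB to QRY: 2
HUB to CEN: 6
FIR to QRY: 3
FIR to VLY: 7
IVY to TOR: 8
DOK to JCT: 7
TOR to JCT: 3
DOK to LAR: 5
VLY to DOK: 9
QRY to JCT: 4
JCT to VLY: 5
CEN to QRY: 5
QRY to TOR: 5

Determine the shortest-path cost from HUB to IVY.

$15

Candidate routes:
HUB - QRY - JCT - TOR - IVY: 2+4+3+8 = 17
HUB - VLY - JCT - TOR - IVY: 5+5+3+8 = 21
HUB - QRY - TOR - IVY: 2+5+8 = 15
Cheapest is HUB - QRY - TOR - IVY at $15.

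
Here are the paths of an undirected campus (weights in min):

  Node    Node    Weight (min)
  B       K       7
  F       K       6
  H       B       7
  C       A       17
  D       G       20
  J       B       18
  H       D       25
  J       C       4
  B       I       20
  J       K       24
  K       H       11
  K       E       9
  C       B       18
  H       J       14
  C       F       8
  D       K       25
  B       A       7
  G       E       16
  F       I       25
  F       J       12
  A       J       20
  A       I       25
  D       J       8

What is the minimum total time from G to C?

32 min

Enumerating some paths:
G → E → K → F → J → C: 16+9+6+12+4 = 47
G → D → J → C: 20+8+4 = 32
G → E → K → F → C: 16+9+6+8 = 39
G → D → J → F → C: 20+8+12+8 = 48
Cheapest is G → D → J → C at 32 min.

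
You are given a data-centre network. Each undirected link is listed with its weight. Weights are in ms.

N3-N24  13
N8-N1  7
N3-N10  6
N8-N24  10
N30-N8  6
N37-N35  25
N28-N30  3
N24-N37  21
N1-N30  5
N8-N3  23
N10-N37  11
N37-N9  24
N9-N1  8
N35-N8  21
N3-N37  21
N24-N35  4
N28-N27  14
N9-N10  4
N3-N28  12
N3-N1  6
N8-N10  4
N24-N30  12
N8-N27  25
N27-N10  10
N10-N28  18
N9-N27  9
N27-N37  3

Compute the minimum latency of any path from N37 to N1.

20 ms

Shortest distances from N37:
N37: 0
N27: 3  (via N37)
N10: 11  (via N37)
N9: 12  (via N27)
N8: 15  (via N10)
N3: 17  (via N10)
N28: 17  (via N27)
N30: 20  (via N28)
N1: 20  (via N9)
Shortest route: N37–N27–N9–N1 = 20 ms.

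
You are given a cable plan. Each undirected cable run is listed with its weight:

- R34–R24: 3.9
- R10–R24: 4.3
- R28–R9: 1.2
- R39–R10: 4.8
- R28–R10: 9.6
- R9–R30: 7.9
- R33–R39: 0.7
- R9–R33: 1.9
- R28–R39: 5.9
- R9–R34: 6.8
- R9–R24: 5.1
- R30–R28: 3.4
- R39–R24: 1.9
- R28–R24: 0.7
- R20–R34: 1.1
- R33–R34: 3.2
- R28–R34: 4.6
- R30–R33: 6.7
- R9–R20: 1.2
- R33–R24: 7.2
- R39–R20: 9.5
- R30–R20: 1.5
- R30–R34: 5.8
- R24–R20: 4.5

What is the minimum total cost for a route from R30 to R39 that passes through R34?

Best R30 to R34: R30 → R20 → R34 costing 2.6
Shortest R34→R39: R34 → R33 → R39 = 3.9
Total via R34: 2.6 + 3.9 = 6.5.

6.5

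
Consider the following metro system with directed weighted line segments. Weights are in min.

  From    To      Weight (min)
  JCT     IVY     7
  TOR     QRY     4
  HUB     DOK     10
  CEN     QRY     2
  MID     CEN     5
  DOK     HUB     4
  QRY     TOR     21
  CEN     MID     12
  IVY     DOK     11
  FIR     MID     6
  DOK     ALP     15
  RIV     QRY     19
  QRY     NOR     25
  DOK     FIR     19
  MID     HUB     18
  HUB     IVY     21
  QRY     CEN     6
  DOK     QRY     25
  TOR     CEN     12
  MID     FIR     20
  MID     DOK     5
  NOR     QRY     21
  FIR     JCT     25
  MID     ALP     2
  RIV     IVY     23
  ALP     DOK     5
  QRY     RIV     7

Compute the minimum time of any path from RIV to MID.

Settle nodes by increasing distance from RIV:
RIV: 0
QRY: 19  (via RIV)
IVY: 23  (via RIV)
CEN: 25  (via QRY)
DOK: 34  (via IVY)
MID: 37  (via CEN)
Shortest route: RIV–QRY–CEN–MID = 37 min.

37 min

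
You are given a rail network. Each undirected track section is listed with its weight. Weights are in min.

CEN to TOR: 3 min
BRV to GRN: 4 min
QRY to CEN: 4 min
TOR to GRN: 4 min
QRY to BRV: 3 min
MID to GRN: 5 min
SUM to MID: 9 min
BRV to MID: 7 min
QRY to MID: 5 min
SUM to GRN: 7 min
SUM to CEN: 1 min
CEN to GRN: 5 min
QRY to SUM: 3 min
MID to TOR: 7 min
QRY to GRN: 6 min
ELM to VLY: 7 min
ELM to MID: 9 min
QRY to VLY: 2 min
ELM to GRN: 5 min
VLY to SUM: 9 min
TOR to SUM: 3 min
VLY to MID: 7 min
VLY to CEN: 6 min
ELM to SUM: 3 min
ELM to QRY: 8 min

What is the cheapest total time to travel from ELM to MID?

Shortest distances from ELM:
ELM: 0
SUM: 3  (via ELM)
CEN: 4  (via SUM)
GRN: 5  (via ELM)
TOR: 6  (via SUM)
QRY: 6  (via SUM)
VLY: 7  (via ELM)
BRV: 9  (via GRN)
MID: 9  (via ELM)
Shortest route: ELM → MID = 9 min.

9 min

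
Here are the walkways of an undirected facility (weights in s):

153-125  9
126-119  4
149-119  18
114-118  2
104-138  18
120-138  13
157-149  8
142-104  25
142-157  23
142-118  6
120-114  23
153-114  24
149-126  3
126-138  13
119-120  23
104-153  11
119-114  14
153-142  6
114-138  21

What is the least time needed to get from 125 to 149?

Settle nodes by increasing distance from 125:
125: 0
153: 9  (via 125)
142: 15  (via 153)
104: 20  (via 153)
118: 21  (via 142)
114: 23  (via 118)
119: 37  (via 114)
138: 38  (via 104)
157: 38  (via 142)
126: 41  (via 119)
149: 44  (via 126)
Shortest route: 125 → 153 → 142 → 118 → 114 → 119 → 126 → 149 = 44 s.

44 s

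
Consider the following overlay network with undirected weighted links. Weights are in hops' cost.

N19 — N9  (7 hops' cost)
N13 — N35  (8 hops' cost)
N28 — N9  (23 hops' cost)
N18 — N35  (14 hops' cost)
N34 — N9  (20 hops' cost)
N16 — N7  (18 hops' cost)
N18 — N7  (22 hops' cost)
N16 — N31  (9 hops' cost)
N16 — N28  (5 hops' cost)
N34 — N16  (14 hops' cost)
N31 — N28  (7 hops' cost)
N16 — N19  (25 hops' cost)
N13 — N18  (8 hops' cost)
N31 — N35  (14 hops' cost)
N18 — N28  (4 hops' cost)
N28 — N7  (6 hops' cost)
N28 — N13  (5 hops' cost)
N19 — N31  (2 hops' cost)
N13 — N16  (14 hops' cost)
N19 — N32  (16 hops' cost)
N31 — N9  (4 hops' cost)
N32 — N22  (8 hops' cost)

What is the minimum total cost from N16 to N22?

35 hops' cost

Shortest distances from N16:
N16: 0
N28: 5  (via N16)
N31: 9  (via N16)
N18: 9  (via N28)
N13: 10  (via N28)
N19: 11  (via N31)
N7: 11  (via N28)
N9: 13  (via N31)
N34: 14  (via N16)
N35: 18  (via N13)
N32: 27  (via N19)
N22: 35  (via N32)
Shortest route: N16–N31–N19–N32–N22 = 35 hops' cost.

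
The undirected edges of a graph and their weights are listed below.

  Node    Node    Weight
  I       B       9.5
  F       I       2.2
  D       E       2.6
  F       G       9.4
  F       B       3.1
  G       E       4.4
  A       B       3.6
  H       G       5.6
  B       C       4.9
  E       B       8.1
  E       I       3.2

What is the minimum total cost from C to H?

23

Candidate routes:
C–B–F–G–H: 4.9+3.1+9.4+5.6 = 23
C–B–I–E–G–H: 4.9+9.5+3.2+4.4+5.6 = 27.6
C–B–F–I–E–G–H: 4.9+3.1+2.2+3.2+4.4+5.6 = 23.4
C–B–I–F–G–H: 4.9+9.5+2.2+9.4+5.6 = 31.6
The minimum is 23 via C–B–F–G–H.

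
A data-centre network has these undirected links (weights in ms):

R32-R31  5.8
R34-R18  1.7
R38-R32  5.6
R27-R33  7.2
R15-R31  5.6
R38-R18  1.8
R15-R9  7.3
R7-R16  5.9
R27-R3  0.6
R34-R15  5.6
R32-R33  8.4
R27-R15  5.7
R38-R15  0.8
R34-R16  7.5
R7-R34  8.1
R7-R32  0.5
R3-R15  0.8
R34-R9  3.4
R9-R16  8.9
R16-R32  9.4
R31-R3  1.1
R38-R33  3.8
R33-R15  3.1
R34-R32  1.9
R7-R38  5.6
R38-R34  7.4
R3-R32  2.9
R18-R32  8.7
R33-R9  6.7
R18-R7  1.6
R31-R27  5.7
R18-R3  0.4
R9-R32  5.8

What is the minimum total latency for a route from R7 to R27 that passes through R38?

Shortest R7→R38: R7–R18–R38 = 3.4
Shortest R38→R27: R38–R15–R3–R27 = 2.2
Total via R38: 3.4 + 2.2 = 5.6 ms.

5.6 ms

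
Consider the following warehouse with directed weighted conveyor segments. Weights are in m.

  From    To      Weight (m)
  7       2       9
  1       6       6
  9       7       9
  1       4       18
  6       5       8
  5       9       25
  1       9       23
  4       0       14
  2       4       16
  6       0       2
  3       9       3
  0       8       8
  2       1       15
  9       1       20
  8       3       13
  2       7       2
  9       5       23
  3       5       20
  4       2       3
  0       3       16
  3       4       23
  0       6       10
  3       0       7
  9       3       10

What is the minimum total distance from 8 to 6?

Shortest distances from 8:
8: 0
3: 13  (via 8)
9: 16  (via 3)
0: 20  (via 3)
7: 25  (via 9)
6: 30  (via 0)
Shortest route: 8–3–0–6 = 30 m.

30 m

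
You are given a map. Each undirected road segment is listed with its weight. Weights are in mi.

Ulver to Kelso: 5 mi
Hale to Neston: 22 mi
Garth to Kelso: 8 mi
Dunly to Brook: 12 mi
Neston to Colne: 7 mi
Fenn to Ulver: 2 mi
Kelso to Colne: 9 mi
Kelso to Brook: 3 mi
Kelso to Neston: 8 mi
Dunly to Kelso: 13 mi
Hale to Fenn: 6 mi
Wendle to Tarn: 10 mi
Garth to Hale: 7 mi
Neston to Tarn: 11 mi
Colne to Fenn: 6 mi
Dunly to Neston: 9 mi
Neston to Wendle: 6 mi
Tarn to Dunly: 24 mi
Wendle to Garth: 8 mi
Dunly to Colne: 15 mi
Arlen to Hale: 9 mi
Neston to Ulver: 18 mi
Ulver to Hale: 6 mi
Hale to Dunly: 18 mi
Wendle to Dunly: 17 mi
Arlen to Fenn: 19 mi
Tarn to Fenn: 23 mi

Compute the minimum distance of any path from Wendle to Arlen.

Shortest distances from Wendle:
Wendle: 0
Neston: 6  (via Wendle)
Garth: 8  (via Wendle)
Tarn: 10  (via Wendle)
Colne: 13  (via Neston)
Kelso: 14  (via Neston)
Hale: 15  (via Garth)
Dunly: 15  (via Neston)
Brook: 17  (via Kelso)
Fenn: 19  (via Colne)
Ulver: 19  (via Kelso)
Arlen: 24  (via Hale)
Shortest route: Wendle → Garth → Hale → Arlen = 24 mi.

24 mi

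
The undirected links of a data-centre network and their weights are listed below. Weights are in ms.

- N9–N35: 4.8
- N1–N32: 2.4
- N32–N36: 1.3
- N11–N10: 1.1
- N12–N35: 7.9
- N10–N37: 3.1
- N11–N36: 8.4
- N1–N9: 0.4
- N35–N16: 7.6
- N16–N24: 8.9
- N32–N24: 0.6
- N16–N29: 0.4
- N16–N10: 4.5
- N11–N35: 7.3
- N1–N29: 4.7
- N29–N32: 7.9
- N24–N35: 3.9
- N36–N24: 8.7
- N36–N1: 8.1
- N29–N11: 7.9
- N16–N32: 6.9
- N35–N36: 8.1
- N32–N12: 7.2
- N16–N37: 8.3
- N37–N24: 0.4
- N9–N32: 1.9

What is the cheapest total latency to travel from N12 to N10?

Compare a few routes:
N12 - N35 - N24 - N37 - N10: 7.9+3.9+0.4+3.1 = 15.3
N12 - N35 - N11 - N10: 7.9+7.3+1.1 = 16.3
N12 - N32 - N24 - N37 - N10: 7.2+0.6+0.4+3.1 = 11.3
The minimum is 11.3 ms via N12 - N32 - N24 - N37 - N10.

11.3 ms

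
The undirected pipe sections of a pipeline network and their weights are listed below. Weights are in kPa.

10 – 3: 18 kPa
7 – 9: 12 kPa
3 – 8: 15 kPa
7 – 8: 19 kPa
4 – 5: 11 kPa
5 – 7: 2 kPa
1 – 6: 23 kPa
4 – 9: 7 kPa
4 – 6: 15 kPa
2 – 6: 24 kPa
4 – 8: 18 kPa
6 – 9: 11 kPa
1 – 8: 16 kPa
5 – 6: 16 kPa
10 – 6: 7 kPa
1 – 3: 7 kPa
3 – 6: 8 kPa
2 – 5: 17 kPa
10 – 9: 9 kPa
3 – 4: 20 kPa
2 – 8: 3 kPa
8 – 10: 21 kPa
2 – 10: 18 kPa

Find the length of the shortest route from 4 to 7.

Compare a few routes:
4–5–7: 11+2 = 13
4–9–7: 7+12 = 19
The minimum is 13 kPa via 4–5–7.

13 kPa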